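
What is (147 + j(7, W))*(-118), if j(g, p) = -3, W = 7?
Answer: -16992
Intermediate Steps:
(147 + j(7, W))*(-118) = (147 - 3)*(-118) = 144*(-118) = -16992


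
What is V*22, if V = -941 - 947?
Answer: -41536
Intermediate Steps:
V = -1888
V*22 = -1888*22 = -41536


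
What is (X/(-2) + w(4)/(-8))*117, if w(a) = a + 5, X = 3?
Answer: -2457/8 ≈ -307.13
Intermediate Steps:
w(a) = 5 + a
(X/(-2) + w(4)/(-8))*117 = (3/(-2) + (5 + 4)/(-8))*117 = (3*(-½) + 9*(-⅛))*117 = (-3/2 - 9/8)*117 = -21/8*117 = -2457/8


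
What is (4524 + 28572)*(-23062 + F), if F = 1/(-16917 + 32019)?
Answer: -1921125293668/2517 ≈ -7.6326e+8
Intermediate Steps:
F = 1/15102 ≈ 6.6216e-5
(4524 + 28572)*(-23062 + F) = (4524 + 28572)*(-23062 + 1/15102) = 33096*(-348282323/15102) = -1921125293668/2517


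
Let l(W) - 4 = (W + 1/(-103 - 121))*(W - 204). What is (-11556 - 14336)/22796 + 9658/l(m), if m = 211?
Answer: 1454548201/270081309 ≈ 5.3856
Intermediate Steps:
l(W) = 4 + (-204 + W)*(-1/224 + W) (l(W) = 4 + (W + 1/(-103 - 121))*(W - 204) = 4 + (W + 1/(-224))*(-204 + W) = 4 + (W - 1/224)*(-204 + W) = 4 + (-1/224 + W)*(-204 + W) = 4 + (-204 + W)*(-1/224 + W))
(-11556 - 14336)/22796 + 9658/l(m) = (-11556 - 14336)/22796 + 9658/(275/56 + 211² - 45697/224*211) = -25892*1/22796 + 9658/(275/56 + 44521 - 9642067/224) = -6473/5699 + 9658/(47391/32) = -6473/5699 + 9658*(32/47391) = -6473/5699 + 309056/47391 = 1454548201/270081309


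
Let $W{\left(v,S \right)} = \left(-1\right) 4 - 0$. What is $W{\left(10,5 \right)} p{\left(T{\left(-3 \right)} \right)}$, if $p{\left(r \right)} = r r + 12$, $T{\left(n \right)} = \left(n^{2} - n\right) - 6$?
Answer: $-192$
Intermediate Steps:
$W{\left(v,S \right)} = -4$ ($W{\left(v,S \right)} = -4 + 0 = -4$)
$T{\left(n \right)} = -6 + n^{2} - n$
$p{\left(r \right)} = 12 + r^{2}$ ($p{\left(r \right)} = r^{2} + 12 = 12 + r^{2}$)
$W{\left(10,5 \right)} p{\left(T{\left(-3 \right)} \right)} = - 4 \left(12 + \left(-6 + \left(-3\right)^{2} - -3\right)^{2}\right) = - 4 \left(12 + \left(-6 + 9 + 3\right)^{2}\right) = - 4 \left(12 + 6^{2}\right) = - 4 \left(12 + 36\right) = \left(-4\right) 48 = -192$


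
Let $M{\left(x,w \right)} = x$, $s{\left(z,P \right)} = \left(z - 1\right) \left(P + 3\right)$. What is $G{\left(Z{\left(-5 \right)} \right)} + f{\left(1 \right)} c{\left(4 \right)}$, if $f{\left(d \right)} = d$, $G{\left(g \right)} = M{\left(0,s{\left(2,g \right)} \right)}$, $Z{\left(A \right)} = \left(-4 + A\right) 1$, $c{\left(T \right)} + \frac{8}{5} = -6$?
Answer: $- \frac{38}{5} \approx -7.6$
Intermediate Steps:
$c{\left(T \right)} = - \frac{38}{5}$ ($c{\left(T \right)} = - \frac{8}{5} - 6 = - \frac{38}{5}$)
$s{\left(z,P \right)} = \left(-1 + z\right) \left(3 + P\right)$
$Z{\left(A \right)} = -4 + A$
$G{\left(g \right)} = 0$
$G{\left(Z{\left(-5 \right)} \right)} + f{\left(1 \right)} c{\left(4 \right)} = 0 + 1 \left(- \frac{38}{5}\right) = 0 - \frac{38}{5} = - \frac{38}{5}$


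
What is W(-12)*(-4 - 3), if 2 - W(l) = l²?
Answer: 994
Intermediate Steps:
W(l) = 2 - l²
W(-12)*(-4 - 3) = (2 - 1*(-12)²)*(-4 - 3) = (2 - 1*144)*(-7) = (2 - 144)*(-7) = -142*(-7) = 994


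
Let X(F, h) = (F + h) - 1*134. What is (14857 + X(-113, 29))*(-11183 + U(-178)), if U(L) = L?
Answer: -166313679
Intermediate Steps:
X(F, h) = -134 + F + h (X(F, h) = (F + h) - 134 = -134 + F + h)
(14857 + X(-113, 29))*(-11183 + U(-178)) = (14857 + (-134 - 113 + 29))*(-11183 - 178) = (14857 - 218)*(-11361) = 14639*(-11361) = -166313679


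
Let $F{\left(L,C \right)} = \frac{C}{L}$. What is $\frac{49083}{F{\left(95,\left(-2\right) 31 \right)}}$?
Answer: $- \frac{4662885}{62} \approx -75208.0$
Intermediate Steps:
$\frac{49083}{F{\left(95,\left(-2\right) 31 \right)}} = \frac{49083}{\left(-2\right) 31 \cdot \frac{1}{95}} = \frac{49083}{\left(-62\right) \frac{1}{95}} = \frac{49083}{- \frac{62}{95}} = 49083 \left(- \frac{95}{62}\right) = - \frac{4662885}{62}$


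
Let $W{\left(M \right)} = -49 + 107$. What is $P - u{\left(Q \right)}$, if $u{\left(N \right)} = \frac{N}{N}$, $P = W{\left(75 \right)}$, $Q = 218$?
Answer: $57$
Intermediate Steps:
$W{\left(M \right)} = 58$
$P = 58$
$u{\left(N \right)} = 1$
$P - u{\left(Q \right)} = 58 - 1 = 57$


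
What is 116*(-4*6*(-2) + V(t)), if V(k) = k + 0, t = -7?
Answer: 4756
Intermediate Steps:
V(k) = k
116*(-4*6*(-2) + V(t)) = 116*(-4*6*(-2) - 7) = 116*(-24*(-2) - 7) = 116*(48 - 7) = 116*41 = 4756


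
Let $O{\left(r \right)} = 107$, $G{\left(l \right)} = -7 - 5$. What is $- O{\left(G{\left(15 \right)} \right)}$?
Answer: $-107$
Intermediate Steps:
$G{\left(l \right)} = -12$
$- O{\left(G{\left(15 \right)} \right)} = \left(-1\right) 107 = -107$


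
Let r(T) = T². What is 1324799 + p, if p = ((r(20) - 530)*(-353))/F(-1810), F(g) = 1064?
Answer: 704816013/532 ≈ 1.3248e+6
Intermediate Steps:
p = 22945/532 (p = ((20² - 530)*(-353))/1064 = ((400 - 530)*(-353))*(1/1064) = -130*(-353)*(1/1064) = 45890*(1/1064) = 22945/532 ≈ 43.130)
1324799 + p = 1324799 + 22945/532 = 704816013/532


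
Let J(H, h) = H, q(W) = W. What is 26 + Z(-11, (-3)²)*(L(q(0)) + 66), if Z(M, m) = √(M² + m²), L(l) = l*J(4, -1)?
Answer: 26 + 66*√202 ≈ 964.04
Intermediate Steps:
L(l) = 4*l (L(l) = l*4 = 4*l)
26 + Z(-11, (-3)²)*(L(q(0)) + 66) = 26 + √((-11)² + ((-3)²)²)*(4*0 + 66) = 26 + √(121 + 9²)*(0 + 66) = 26 + √(121 + 81)*66 = 26 + √202*66 = 26 + 66*√202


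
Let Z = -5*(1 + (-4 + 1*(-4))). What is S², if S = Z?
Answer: 1225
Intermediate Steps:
Z = 35 (Z = -5*(1 + (-4 - 4)) = -5*(1 - 8) = -5*(-7) = 35)
S = 35
S² = 35² = 1225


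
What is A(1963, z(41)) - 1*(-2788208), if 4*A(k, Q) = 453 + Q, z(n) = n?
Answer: 5576663/2 ≈ 2.7883e+6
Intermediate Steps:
A(k, Q) = 453/4 + Q/4 (A(k, Q) = (453 + Q)/4 = 453/4 + Q/4)
A(1963, z(41)) - 1*(-2788208) = (453/4 + (¼)*41) - 1*(-2788208) = (453/4 + 41/4) + 2788208 = 247/2 + 2788208 = 5576663/2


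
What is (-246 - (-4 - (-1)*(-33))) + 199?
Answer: -10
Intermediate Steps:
(-246 - (-4 - (-1)*(-33))) + 199 = (-246 - (-4 - 1*33)) + 199 = (-246 - (-4 - 33)) + 199 = (-246 - 1*(-37)) + 199 = (-246 + 37) + 199 = -209 + 199 = -10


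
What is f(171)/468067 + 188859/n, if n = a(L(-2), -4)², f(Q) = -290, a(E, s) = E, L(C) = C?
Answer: 88398664393/1872268 ≈ 47215.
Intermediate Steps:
n = 4 (n = (-2)² = 4)
f(171)/468067 + 188859/n = -290/468067 + 188859/4 = 88398664393/1872268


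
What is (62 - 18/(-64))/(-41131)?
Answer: -1993/1316192 ≈ -0.0015142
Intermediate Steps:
(62 - 18/(-64))/(-41131) = (62 - 18*(-1/64))*(-1/41131) = (62 + 9/32)*(-1/41131) = (1993/32)*(-1/41131) = -1993/1316192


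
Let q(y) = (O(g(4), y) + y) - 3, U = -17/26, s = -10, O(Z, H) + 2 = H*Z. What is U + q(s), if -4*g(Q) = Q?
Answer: -147/26 ≈ -5.6538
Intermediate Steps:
g(Q) = -Q/4
O(Z, H) = -2 + H*Z
U = -17/26 (U = -17*1/26 = -17/26 ≈ -0.65385)
q(y) = -5 (q(y) = ((-2 + y*(-¼*4)) + y) - 3 = ((-2 + y*(-1)) + y) - 3 = ((-2 - y) + y) - 3 = -2 - 3 = -5)
U + q(s) = -17/26 - 5 = -147/26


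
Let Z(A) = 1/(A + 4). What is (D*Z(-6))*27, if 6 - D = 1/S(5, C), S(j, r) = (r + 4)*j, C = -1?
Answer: -801/10 ≈ -80.100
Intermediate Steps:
S(j, r) = j*(4 + r) (S(j, r) = (4 + r)*j = j*(4 + r))
D = 89/15 (D = 6 - 1/(5*(4 - 1)) = 6 - 1/(5*3) = 6 - 1/15 = 89/15 ≈ 5.9333)
Z(A) = 1/(4 + A)
(D*Z(-6))*27 = (89/(15*(4 - 6)))*27 = ((89/15)/(-2))*27 = ((89/15)*(-½))*27 = -89/30*27 = -801/10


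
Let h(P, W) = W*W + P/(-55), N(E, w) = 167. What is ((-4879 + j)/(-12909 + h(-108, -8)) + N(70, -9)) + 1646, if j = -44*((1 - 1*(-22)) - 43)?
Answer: 1280863316/706367 ≈ 1813.3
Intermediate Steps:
j = 880 (j = -44*((1 + 22) - 43) = -44*(23 - 43) = -44*(-20) = 880)
h(P, W) = W**2 - P/55 (h(P, W) = W**2 + P*(-1/55) = W**2 - P/55)
((-4879 + j)/(-12909 + h(-108, -8)) + N(70, -9)) + 1646 = ((-4879 + 880)/(-12909 + ((-8)**2 - 1/55*(-108))) + 167) + 1646 = (-3999/(-12909 + (64 + 108/55)) + 167) + 1646 = (-3999/(-12909 + 3628/55) + 167) + 1646 = (-3999/(-706367/55) + 167) + 1646 = (-3999*(-55/706367) + 167) + 1646 = (219945/706367 + 167) + 1646 = 118183234/706367 + 1646 = 1280863316/706367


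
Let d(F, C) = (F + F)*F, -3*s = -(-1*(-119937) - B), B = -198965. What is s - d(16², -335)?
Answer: -74314/3 ≈ -24771.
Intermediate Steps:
s = 318902/3 (s = -(-1)*(-1*(-119937) - 1*(-198965))/3 = -(-1)*(119937 + 198965)/3 = -(-1)*318902/3 = -⅓*(-318902) = 318902/3 ≈ 1.0630e+5)
d(F, C) = 2*F² (d(F, C) = (2*F)*F = 2*F²)
s - d(16², -335) = 318902/3 - 2*(16²)² = 318902/3 - 2*256² = 318902/3 - 2*65536 = 318902/3 - 1*131072 = 318902/3 - 131072 = -74314/3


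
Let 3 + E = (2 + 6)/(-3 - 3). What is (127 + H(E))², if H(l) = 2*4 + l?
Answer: 153664/9 ≈ 17074.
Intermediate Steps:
E = -13/3 (E = -3 + (2 + 6)/(-3 - 3) = -3 + 8/(-6) = -3 + 8*(-⅙) = -3 - 4/3 = -13/3 ≈ -4.3333)
H(l) = 8 + l
(127 + H(E))² = (127 + (8 - 13/3))² = (127 + 11/3)² = (392/3)² = 153664/9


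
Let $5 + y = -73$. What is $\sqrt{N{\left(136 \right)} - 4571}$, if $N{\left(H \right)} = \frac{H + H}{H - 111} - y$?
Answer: $\frac{i \sqrt{112053}}{5} \approx 66.949 i$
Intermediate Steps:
$y = -78$ ($y = -5 - 73 = -78$)
$N{\left(H \right)} = 78 + \frac{2 H}{-111 + H}$ ($N{\left(H \right)} = \frac{H + H}{H - 111} - -78 = \frac{2 H}{-111 + H} + 78 = 78 + \frac{2 H}{-111 + H}$)
$\sqrt{N{\left(136 \right)} - 4571} = \sqrt{\frac{2 \left(-4329 + 40 \cdot 136\right)}{-111 + 136} - 4571} = \sqrt{\frac{2 \left(-4329 + 5440\right)}{25} - 4571} = \sqrt{2 \cdot \frac{1}{25} \cdot 1111 - 4571} = \sqrt{\frac{2222}{25} - 4571} = \sqrt{- \frac{112053}{25}} = \frac{i \sqrt{112053}}{5}$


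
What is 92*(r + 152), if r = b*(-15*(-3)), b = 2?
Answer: 22264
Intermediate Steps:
r = 90 (r = 2*(-15*(-3)) = 2*45 = 90)
92*(r + 152) = 92*(90 + 152) = 92*242 = 22264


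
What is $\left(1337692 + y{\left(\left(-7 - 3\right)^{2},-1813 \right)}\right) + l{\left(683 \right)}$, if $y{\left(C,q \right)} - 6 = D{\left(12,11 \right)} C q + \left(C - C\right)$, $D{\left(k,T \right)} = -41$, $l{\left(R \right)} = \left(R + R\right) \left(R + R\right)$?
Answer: $10636954$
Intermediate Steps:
$l{\left(R \right)} = 4 R^{2}$ ($l{\left(R \right)} = 2 R 2 R = 4 R^{2}$)
$y{\left(C,q \right)} = 6 - 41 C q$ ($y{\left(C,q \right)} = 6 + \left(- 41 C q + \left(C - C\right)\right) = 6 + \left(- 41 C q + 0\right) = 6 - 41 C q$)
$\left(1337692 + y{\left(\left(-7 - 3\right)^{2},-1813 \right)}\right) + l{\left(683 \right)} = \left(1337692 - \left(-6 + 41 \left(-7 - 3\right)^{2} \left(-1813\right)\right)\right) + 4 \cdot 683^{2} = \left(1337692 - \left(-6 + 41 \left(-10\right)^{2} \left(-1813\right)\right)\right) + 4 \cdot 466489 = \left(1337692 - \left(-6 + 4100 \left(-1813\right)\right)\right) + 1865956 = \left(1337692 + \left(6 + 7433300\right)\right) + 1865956 = \left(1337692 + 7433306\right) + 1865956 = 8770998 + 1865956 = 10636954$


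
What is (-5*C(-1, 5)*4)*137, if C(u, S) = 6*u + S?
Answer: 2740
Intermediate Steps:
C(u, S) = S + 6*u
(-5*C(-1, 5)*4)*137 = (-5*(5 + 6*(-1))*4)*137 = (-5*(5 - 6)*4)*137 = (-5*(-1)*4)*137 = (5*4)*137 = 20*137 = 2740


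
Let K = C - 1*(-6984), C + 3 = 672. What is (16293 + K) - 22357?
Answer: 1589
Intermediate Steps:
C = 669 (C = -3 + 672 = 669)
K = 7653 (K = 669 - 1*(-6984) = 669 + 6984 = 7653)
(16293 + K) - 22357 = (16293 + 7653) - 22357 = 23946 - 22357 = 1589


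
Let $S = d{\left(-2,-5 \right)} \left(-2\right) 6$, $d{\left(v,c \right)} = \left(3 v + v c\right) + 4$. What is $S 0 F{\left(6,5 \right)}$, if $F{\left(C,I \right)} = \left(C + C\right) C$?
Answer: $0$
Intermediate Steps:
$d{\left(v,c \right)} = 4 + 3 v + c v$ ($d{\left(v,c \right)} = \left(3 v + c v\right) + 4 = 4 + 3 v + c v$)
$F{\left(C,I \right)} = 2 C^{2}$ ($F{\left(C,I \right)} = 2 C C = 2 C^{2}$)
$S = -96$ ($S = \left(4 + 3 \left(-2\right) - -10\right) \left(-2\right) 6 = \left(4 - 6 + 10\right) \left(-2\right) 6 = 8 \left(-2\right) 6 = \left(-16\right) 6 = -96$)
$S 0 F{\left(6,5 \right)} = \left(-96\right) 0 \cdot 2 \cdot 6^{2} = 0 \cdot 2 \cdot 36 = 0 \cdot 72 = 0$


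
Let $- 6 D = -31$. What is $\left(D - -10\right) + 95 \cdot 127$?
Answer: $\frac{72481}{6} \approx 12080.0$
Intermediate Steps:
$D = \frac{31}{6}$ ($D = \left(- \frac{1}{6}\right) \left(-31\right) = \frac{31}{6} \approx 5.1667$)
$\left(D - -10\right) + 95 \cdot 127 = \left(\frac{31}{6} - -10\right) + 95 \cdot 127 = \left(\frac{31}{6} + 10\right) + 12065 = \frac{91}{6} + 12065 = \frac{72481}{6}$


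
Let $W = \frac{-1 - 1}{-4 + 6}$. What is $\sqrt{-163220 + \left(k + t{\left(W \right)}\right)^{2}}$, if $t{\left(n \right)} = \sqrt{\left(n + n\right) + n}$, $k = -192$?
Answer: $\sqrt{-163220 + \left(-192 + i \sqrt{3}\right)^{2}} \approx 0.9355 - 355.47 i$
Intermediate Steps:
$W = -1$ ($W = - \frac{2}{2} = \left(-2\right) \frac{1}{2} = -1$)
$t{\left(n \right)} = \sqrt{3} \sqrt{n}$ ($t{\left(n \right)} = \sqrt{2 n + n} = \sqrt{3 n} = \sqrt{3} \sqrt{n}$)
$\sqrt{-163220 + \left(k + t{\left(W \right)}\right)^{2}} = \sqrt{-163220 + \left(-192 + \sqrt{3} \sqrt{-1}\right)^{2}} = \sqrt{-163220 + \left(-192 + \sqrt{3} i\right)^{2}} = \sqrt{-163220 + \left(-192 + i \sqrt{3}\right)^{2}}$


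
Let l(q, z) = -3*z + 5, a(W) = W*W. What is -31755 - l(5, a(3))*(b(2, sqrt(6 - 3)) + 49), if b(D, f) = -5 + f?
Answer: -30787 + 22*sqrt(3) ≈ -30749.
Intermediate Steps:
a(W) = W**2
l(q, z) = 5 - 3*z
-31755 - l(5, a(3))*(b(2, sqrt(6 - 3)) + 49) = -31755 - (5 - 3*3**2)*((-5 + sqrt(6 - 3)) + 49) = -31755 - (5 - 3*9)*((-5 + sqrt(3)) + 49) = -31755 - (5 - 27)*(44 + sqrt(3)) = -31755 - (-22)*(44 + sqrt(3)) = -31755 - (-968 - 22*sqrt(3)) = -31755 + (968 + 22*sqrt(3)) = -30787 + 22*sqrt(3)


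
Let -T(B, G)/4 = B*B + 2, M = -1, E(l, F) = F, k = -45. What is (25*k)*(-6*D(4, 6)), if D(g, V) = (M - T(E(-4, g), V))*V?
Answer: 2875500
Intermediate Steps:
T(B, G) = -8 - 4*B² (T(B, G) = -4*(B*B + 2) = -4*(B² + 2) = -4*(2 + B²) = -8 - 4*B²)
D(g, V) = V*(7 + 4*g²) (D(g, V) = (-1 - (-8 - 4*g²))*V = (-1 + (8 + 4*g²))*V = (7 + 4*g²)*V = V*(7 + 4*g²))
(25*k)*(-6*D(4, 6)) = (25*(-45))*(-36*(7 + 4*4²)) = -(-6750)*6*(7 + 4*16) = -(-6750)*6*(7 + 64) = -(-6750)*6*71 = -(-6750)*426 = -1125*(-2556) = 2875500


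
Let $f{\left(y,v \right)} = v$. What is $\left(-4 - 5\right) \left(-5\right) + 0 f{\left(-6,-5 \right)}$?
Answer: $45$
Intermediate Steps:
$\left(-4 - 5\right) \left(-5\right) + 0 f{\left(-6,-5 \right)} = \left(-4 - 5\right) \left(-5\right) + 0 \left(-5\right) = \left(-9\right) \left(-5\right) + 0 = 45 + 0 = 45$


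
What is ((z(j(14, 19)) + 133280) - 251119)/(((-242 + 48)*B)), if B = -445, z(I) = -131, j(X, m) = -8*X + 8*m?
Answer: -11797/8633 ≈ -1.3665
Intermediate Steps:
((z(j(14, 19)) + 133280) - 251119)/(((-242 + 48)*B)) = ((-131 + 133280) - 251119)/(((-242 + 48)*(-445))) = (133149 - 251119)/((-194*(-445))) = -117970/86330 = -117970*1/86330 = -11797/8633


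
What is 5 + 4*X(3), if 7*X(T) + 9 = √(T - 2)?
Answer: 3/7 ≈ 0.42857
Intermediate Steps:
X(T) = -9/7 + √(-2 + T)/7 (X(T) = -9/7 + √(T - 2)/7 = -9/7 + √(-2 + T)/7)
5 + 4*X(3) = 5 + 4*(-9/7 + √(-2 + 3)/7) = 5 + 4*(-9/7 + √1/7) = 5 + 4*(-9/7 + (⅐)*1) = 5 + 4*(-9/7 + ⅐) = 5 + 4*(-8/7) = 5 - 32/7 = 3/7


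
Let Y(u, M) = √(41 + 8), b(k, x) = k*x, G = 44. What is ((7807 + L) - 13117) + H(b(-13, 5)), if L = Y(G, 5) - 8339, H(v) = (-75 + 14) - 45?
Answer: -13748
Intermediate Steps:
H(v) = -106 (H(v) = -61 - 45 = -106)
Y(u, M) = 7 (Y(u, M) = √49 = 7)
L = -8332 (L = 7 - 8339 = -8332)
((7807 + L) - 13117) + H(b(-13, 5)) = ((7807 - 8332) - 13117) - 106 = (-525 - 13117) - 106 = -13642 - 106 = -13748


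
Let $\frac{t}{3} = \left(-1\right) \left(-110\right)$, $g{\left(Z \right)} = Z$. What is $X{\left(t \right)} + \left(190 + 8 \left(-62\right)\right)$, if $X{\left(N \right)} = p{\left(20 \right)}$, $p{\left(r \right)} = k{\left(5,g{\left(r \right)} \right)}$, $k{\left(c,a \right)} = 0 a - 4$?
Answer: $-310$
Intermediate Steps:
$t = 330$ ($t = 3 \left(\left(-1\right) \left(-110\right)\right) = 3 \cdot 110 = 330$)
$k{\left(c,a \right)} = -4$ ($k{\left(c,a \right)} = 0 - 4 = -4$)
$p{\left(r \right)} = -4$
$X{\left(N \right)} = -4$
$X{\left(t \right)} + \left(190 + 8 \left(-62\right)\right) = -4 + \left(190 + 8 \left(-62\right)\right) = -4 + \left(190 - 496\right) = -4 - 306 = -310$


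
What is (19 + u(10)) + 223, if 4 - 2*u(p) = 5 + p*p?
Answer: 383/2 ≈ 191.50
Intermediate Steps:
u(p) = -½ - p²/2 (u(p) = 2 - (5 + p*p)/2 = 2 - (5 + p²)/2 = 2 + (-5/2 - p²/2) = -½ - p²/2)
(19 + u(10)) + 223 = (19 + (-½ - ½*10²)) + 223 = (19 + (-½ - ½*100)) + 223 = (19 + (-½ - 50)) + 223 = (19 - 101/2) + 223 = -63/2 + 223 = 383/2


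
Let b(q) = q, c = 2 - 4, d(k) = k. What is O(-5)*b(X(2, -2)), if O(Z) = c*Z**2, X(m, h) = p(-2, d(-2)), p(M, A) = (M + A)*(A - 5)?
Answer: -1400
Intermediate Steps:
p(M, A) = (-5 + A)*(A + M) (p(M, A) = (A + M)*(-5 + A) = (-5 + A)*(A + M))
X(m, h) = 28 (X(m, h) = (-2)**2 - 5*(-2) - 5*(-2) - 2*(-2) = 4 + 10 + 10 + 4 = 28)
c = -2
O(Z) = -2*Z**2
O(-5)*b(X(2, -2)) = -2*(-5)**2*28 = -2*25*28 = -50*28 = -1400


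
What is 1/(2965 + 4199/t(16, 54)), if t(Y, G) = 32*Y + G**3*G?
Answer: 8503568/25213083319 ≈ 0.00033727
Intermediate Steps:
t(Y, G) = G**4 + 32*Y (t(Y, G) = 32*Y + G**4 = G**4 + 32*Y)
1/(2965 + 4199/t(16, 54)) = 1/(2965 + 4199/(54**4 + 32*16)) = 1/(2965 + 4199/(8503056 + 512)) = 1/(2965 + 4199/8503568) = 1/(25213083319/8503568) = 8503568/25213083319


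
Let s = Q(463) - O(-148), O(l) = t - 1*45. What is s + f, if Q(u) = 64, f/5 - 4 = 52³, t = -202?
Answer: 703371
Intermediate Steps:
f = 703060 (f = 20 + 5*52³ = 20 + 5*140608 = 20 + 703040 = 703060)
O(l) = -247 (O(l) = -202 - 1*45 = -202 - 45 = -247)
s = 311 (s = 64 - 1*(-247) = 64 + 247 = 311)
s + f = 311 + 703060 = 703371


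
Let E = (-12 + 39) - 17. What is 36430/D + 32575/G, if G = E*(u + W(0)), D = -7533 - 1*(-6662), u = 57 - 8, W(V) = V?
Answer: 2104425/85358 ≈ 24.654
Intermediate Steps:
u = 49
D = -871 (D = -7533 + 6662 = -871)
E = 10 (E = 27 - 17 = 10)
G = 490 (G = 10*(49 + 0) = 10*49 = 490)
36430/D + 32575/G = 36430/(-871) + 32575/490 = 36430*(-1/871) + 32575*(1/490) = -36430/871 + 6515/98 = 2104425/85358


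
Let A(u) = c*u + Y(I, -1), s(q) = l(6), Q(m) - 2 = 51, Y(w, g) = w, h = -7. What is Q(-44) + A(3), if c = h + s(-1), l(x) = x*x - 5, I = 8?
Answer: 133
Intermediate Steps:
Q(m) = 53 (Q(m) = 2 + 51 = 53)
l(x) = -5 + x² (l(x) = x² - 5 = -5 + x²)
s(q) = 31 (s(q) = -5 + 6² = -5 + 36 = 31)
c = 24 (c = -7 + 31 = 24)
A(u) = 8 + 24*u (A(u) = 24*u + 8 = 8 + 24*u)
Q(-44) + A(3) = 53 + (8 + 24*3) = 53 + (8 + 72) = 53 + 80 = 133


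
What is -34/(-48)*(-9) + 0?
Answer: -51/8 ≈ -6.3750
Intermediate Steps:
-34/(-48)*(-9) + 0 = -34*(-1/48)*(-9) + 0 = (17/24)*(-9) + 0 = -51/8 + 0 = -51/8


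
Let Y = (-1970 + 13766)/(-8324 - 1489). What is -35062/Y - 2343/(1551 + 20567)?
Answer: 317081948995/10870997 ≈ 29168.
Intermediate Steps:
Y = -3932/3271 (Y = 11796/(-9813) = 11796*(-1/9813) = -3932/3271 ≈ -1.2021)
-35062/Y - 2343/(1551 + 20567) = -35062/(-3932/3271) - 2343/(1551 + 20567) = -35062*(-3271/3932) - 2343/22118 = 57343901/1966 - 2343*1/22118 = 57343901/1966 - 2343/22118 = 317081948995/10870997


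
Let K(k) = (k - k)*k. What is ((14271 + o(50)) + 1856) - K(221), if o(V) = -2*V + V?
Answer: 16077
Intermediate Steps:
o(V) = -V
K(k) = 0 (K(k) = 0*k = 0)
((14271 + o(50)) + 1856) - K(221) = ((14271 - 1*50) + 1856) - 1*0 = ((14271 - 50) + 1856) + 0 = (14221 + 1856) + 0 = 16077 + 0 = 16077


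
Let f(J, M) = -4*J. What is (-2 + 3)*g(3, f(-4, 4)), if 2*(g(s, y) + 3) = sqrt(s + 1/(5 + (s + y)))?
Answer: -3 + sqrt(438)/24 ≈ -2.1280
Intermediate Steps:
g(s, y) = -3 + sqrt(s + 1/(5 + s + y))/2 (g(s, y) = -3 + sqrt(s + 1/(5 + (s + y)))/2 = -3 + sqrt(s + 1/(5 + s + y))/2)
(-2 + 3)*g(3, f(-4, 4)) = (-2 + 3)*(-3 + sqrt((1 + 3*(5 + 3 - 4*(-4)))/(5 + 3 - 4*(-4)))/2) = 1*(-3 + sqrt((1 + 3*(5 + 3 + 16))/(5 + 3 + 16))/2) = 1*(-3 + sqrt((1 + 3*24)/24)/2) = 1*(-3 + sqrt((1 + 72)/24)/2) = 1*(-3 + sqrt((1/24)*73)/2) = 1*(-3 + sqrt(73/24)/2) = 1*(-3 + (sqrt(438)/12)/2) = 1*(-3 + sqrt(438)/24) = -3 + sqrt(438)/24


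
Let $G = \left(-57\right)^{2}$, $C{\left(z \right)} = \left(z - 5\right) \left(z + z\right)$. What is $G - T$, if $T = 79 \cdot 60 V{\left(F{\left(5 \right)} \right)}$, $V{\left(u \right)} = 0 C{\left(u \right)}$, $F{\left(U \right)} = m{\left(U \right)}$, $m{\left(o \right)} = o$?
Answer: $3249$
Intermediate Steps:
$F{\left(U \right)} = U$
$C{\left(z \right)} = 2 z \left(-5 + z\right)$ ($C{\left(z \right)} = \left(-5 + z\right) 2 z = 2 z \left(-5 + z\right)$)
$G = 3249$
$V{\left(u \right)} = 0$ ($V{\left(u \right)} = 0 \cdot 2 u \left(-5 + u\right) = 0$)
$T = 0$ ($T = 79 \cdot 60 \cdot 0 = 4740 \cdot 0 = 0$)
$G - T = 3249 - 0 = 3249 + 0 = 3249$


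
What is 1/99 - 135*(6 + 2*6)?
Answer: -240569/99 ≈ -2430.0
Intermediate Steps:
1/99 - 135*(6 + 2*6) = 1/99 - 135*(6 + 12) = 1/99 - 135*18 = 1/99 - 2430 = -240569/99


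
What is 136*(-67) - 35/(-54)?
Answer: -492013/54 ≈ -9111.3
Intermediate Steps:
136*(-67) - 35/(-54) = -9112 - 35*(-1/54) = -9112 + 35/54 = -492013/54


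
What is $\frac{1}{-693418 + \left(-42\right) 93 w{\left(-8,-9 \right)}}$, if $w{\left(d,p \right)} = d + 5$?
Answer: $- \frac{1}{681700} \approx -1.4669 \cdot 10^{-6}$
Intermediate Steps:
$w{\left(d,p \right)} = 5 + d$
$\frac{1}{-693418 + \left(-42\right) 93 w{\left(-8,-9 \right)}} = \frac{1}{-693418 + \left(-42\right) 93 \left(5 - 8\right)} = \frac{1}{-693418 - -11718} = \frac{1}{-693418 + 11718} = \frac{1}{-681700} = - \frac{1}{681700}$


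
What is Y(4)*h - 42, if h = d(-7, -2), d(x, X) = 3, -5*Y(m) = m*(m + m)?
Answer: -306/5 ≈ -61.200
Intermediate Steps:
Y(m) = -2*m²/5 (Y(m) = -m*(m + m)/5 = -m*2*m/5 = -2*m²/5)
h = 3
Y(4)*h - 42 = -⅖*4²*3 - 42 = -⅖*16*3 - 42 = -32/5*3 - 42 = -96/5 - 42 = -306/5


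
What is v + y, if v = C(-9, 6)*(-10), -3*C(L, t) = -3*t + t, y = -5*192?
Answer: -1000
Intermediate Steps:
y = -960
C(L, t) = 2*t/3 (C(L, t) = -(-3*t + t)/3 = -(-2)*t/3 = 2*t/3)
v = -40 (v = ((⅔)*6)*(-10) = 4*(-10) = -40)
v + y = -40 - 960 = -1000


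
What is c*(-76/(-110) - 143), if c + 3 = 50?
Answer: -367869/55 ≈ -6688.5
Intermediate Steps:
c = 47 (c = -3 + 50 = 47)
c*(-76/(-110) - 143) = 47*(-76/(-110) - 143) = 47*(-76*(-1/110) - 143) = 47*(38/55 - 143) = 47*(-7827/55) = -367869/55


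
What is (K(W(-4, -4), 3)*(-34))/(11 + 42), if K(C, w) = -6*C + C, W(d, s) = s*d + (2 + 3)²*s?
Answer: -14280/53 ≈ -269.43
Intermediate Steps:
W(d, s) = 25*s + d*s (W(d, s) = d*s + 5²*s = d*s + 25*s = 25*s + d*s)
K(C, w) = -5*C
(K(W(-4, -4), 3)*(-34))/(11 + 42) = (-(-20)*(25 - 4)*(-34))/(11 + 42) = (-(-20)*21*(-34))/53 = (-5*(-84)*(-34))*(1/53) = (420*(-34))*(1/53) = -14280*1/53 = -14280/53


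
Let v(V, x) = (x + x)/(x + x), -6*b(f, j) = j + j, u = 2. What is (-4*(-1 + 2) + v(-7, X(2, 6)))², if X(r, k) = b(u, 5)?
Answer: 9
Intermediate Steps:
b(f, j) = -j/3 (b(f, j) = -(j + j)/6 = -j/3)
X(r, k) = -5/3 (X(r, k) = -⅓*5 = -5/3)
v(V, x) = 1 (v(V, x) = (2*x)/((2*x)) = (2*x)*(1/(2*x)) = 1)
(-4*(-1 + 2) + v(-7, X(2, 6)))² = (-4*(-1 + 2) + 1)² = (-4*1 + 1)² = (-4 + 1)² = (-3)² = 9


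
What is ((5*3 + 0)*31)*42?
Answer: 19530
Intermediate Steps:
((5*3 + 0)*31)*42 = ((15 + 0)*31)*42 = (15*31)*42 = 465*42 = 19530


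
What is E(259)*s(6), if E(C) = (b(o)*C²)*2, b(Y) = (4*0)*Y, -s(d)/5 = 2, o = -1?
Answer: 0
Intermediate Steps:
s(d) = -10 (s(d) = -5*2 = -10)
b(Y) = 0 (b(Y) = 0*Y = 0)
E(C) = 0 (E(C) = (0*C²)*2 = 0*2 = 0)
E(259)*s(6) = 0*(-10) = 0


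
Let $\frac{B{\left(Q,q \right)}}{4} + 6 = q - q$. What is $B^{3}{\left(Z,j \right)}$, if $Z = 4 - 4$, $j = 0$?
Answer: $-13824$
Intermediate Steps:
$Z = 0$ ($Z = 4 - 4 = 0$)
$B{\left(Q,q \right)} = -24$ ($B{\left(Q,q \right)} = -24 + 4 \left(q - q\right) = -24 + 4 \cdot 0 = -24 + 0 = -24$)
$B^{3}{\left(Z,j \right)} = \left(-24\right)^{3} = -13824$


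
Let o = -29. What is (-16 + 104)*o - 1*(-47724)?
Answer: 45172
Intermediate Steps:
(-16 + 104)*o - 1*(-47724) = (-16 + 104)*(-29) - 1*(-47724) = 88*(-29) + 47724 = -2552 + 47724 = 45172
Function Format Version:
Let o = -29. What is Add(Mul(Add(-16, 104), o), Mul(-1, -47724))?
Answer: 45172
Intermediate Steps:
Add(Mul(Add(-16, 104), o), Mul(-1, -47724)) = Add(Mul(Add(-16, 104), -29), Mul(-1, -47724)) = Add(Mul(88, -29), 47724) = Add(-2552, 47724) = 45172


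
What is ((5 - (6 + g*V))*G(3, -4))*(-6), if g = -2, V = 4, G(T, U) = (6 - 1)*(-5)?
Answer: 1050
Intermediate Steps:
G(T, U) = -25 (G(T, U) = 5*(-5) = -25)
((5 - (6 + g*V))*G(3, -4))*(-6) = ((5 - (6 - 2*4))*(-25))*(-6) = ((5 - (6 - 8))*(-25))*(-6) = ((5 - 1*(-2))*(-25))*(-6) = ((5 + 2)*(-25))*(-6) = (7*(-25))*(-6) = -175*(-6) = 1050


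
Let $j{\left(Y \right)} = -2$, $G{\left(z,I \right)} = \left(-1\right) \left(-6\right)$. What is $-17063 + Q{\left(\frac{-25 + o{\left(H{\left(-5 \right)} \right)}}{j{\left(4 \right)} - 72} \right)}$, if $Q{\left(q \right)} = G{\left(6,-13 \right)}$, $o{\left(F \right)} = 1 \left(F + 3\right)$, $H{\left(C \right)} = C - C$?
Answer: $-17057$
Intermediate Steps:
$H{\left(C \right)} = 0$
$o{\left(F \right)} = 3 + F$ ($o{\left(F \right)} = 1 \left(3 + F\right) = 3 + F$)
$G{\left(z,I \right)} = 6$
$Q{\left(q \right)} = 6$
$-17063 + Q{\left(\frac{-25 + o{\left(H{\left(-5 \right)} \right)}}{j{\left(4 \right)} - 72} \right)} = -17063 + 6 = -17057$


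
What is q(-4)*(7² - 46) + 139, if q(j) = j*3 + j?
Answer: 91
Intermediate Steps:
q(j) = 4*j (q(j) = 3*j + j = 4*j)
q(-4)*(7² - 46) + 139 = (4*(-4))*(7² - 46) + 139 = -16*(49 - 46) + 139 = -16*3 + 139 = -48 + 139 = 91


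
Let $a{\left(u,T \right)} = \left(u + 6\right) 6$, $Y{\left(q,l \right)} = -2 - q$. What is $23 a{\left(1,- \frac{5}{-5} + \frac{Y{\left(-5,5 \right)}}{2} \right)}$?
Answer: $966$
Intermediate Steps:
$a{\left(u,T \right)} = 36 + 6 u$ ($a{\left(u,T \right)} = \left(6 + u\right) 6 = 36 + 6 u$)
$23 a{\left(1,- \frac{5}{-5} + \frac{Y{\left(-5,5 \right)}}{2} \right)} = 23 \left(36 + 6 \cdot 1\right) = 23 \left(36 + 6\right) = 23 \cdot 42 = 966$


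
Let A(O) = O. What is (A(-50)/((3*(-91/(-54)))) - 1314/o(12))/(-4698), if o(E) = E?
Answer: 7243/285012 ≈ 0.025413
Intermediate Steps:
(A(-50)/((3*(-91/(-54)))) - 1314/o(12))/(-4698) = (-50/(3*(-91/(-54))) - 1314/12)/(-4698) = (-50/(3*(-91*(-1/54))) - 1314*1/12)*(-1/4698) = (-50/(3*(91/54)) - 219/2)*(-1/4698) = (-50/91/18 - 219/2)*(-1/4698) = (-50*18/91 - 219/2)*(-1/4698) = (-900/91 - 219/2)*(-1/4698) = -21729/182*(-1/4698) = 7243/285012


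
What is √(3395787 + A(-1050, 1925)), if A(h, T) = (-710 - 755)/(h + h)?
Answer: √149754237465/210 ≈ 1842.8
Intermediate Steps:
A(h, T) = -1465/(2*h) (A(h, T) = -1465*1/(2*h) = -1465/(2*h))
√(3395787 + A(-1050, 1925)) = √(3395787 - 1465/2/(-1050)) = √(3395787 - 1465/2*(-1/1050)) = √(3395787 + 293/420) = √(1426230833/420) = √149754237465/210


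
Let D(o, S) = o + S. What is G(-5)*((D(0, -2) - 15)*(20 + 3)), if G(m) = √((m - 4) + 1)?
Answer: -782*I*√2 ≈ -1105.9*I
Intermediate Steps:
D(o, S) = S + o
G(m) = √(-3 + m) (G(m) = √((-4 + m) + 1) = √(-3 + m))
G(-5)*((D(0, -2) - 15)*(20 + 3)) = √(-3 - 5)*(((-2 + 0) - 15)*(20 + 3)) = √(-8)*((-2 - 15)*23) = (2*I*√2)*(-17*23) = (2*I*√2)*(-391) = -782*I*√2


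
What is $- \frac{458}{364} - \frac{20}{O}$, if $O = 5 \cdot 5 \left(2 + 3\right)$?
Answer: $- \frac{6453}{4550} \approx -1.4182$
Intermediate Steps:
$O = 125$ ($O = 25 \cdot 5 = 125$)
$- \frac{458}{364} - \frac{20}{O} = - \frac{458}{364} - \frac{20}{125} = \left(-458\right) \frac{1}{364} - \frac{4}{25} = - \frac{229}{182} - \frac{4}{25} = - \frac{6453}{4550}$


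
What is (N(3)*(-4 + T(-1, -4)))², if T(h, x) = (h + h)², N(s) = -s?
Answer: 0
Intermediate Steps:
T(h, x) = 4*h² (T(h, x) = (2*h)² = 4*h²)
(N(3)*(-4 + T(-1, -4)))² = ((-1*3)*(-4 + 4*(-1)²))² = (-3*(-4 + 4*1))² = (-3*(-4 + 4))² = (-3*0)² = 0² = 0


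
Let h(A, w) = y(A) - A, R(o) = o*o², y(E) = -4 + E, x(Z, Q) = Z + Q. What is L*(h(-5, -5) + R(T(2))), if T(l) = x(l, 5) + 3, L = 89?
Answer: 88644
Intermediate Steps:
x(Z, Q) = Q + Z
T(l) = 8 + l (T(l) = (5 + l) + 3 = 8 + l)
R(o) = o³
h(A, w) = -4 (h(A, w) = (-4 + A) - A = -4)
L*(h(-5, -5) + R(T(2))) = 89*(-4 + (8 + 2)³) = 89*(-4 + 10³) = 89*(-4 + 1000) = 89*996 = 88644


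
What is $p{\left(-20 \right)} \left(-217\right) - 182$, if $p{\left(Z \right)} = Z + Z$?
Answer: $8498$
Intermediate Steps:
$p{\left(Z \right)} = 2 Z$
$p{\left(-20 \right)} \left(-217\right) - 182 = 2 \left(-20\right) \left(-217\right) - 182 = \left(-40\right) \left(-217\right) - 182 = 8680 - 182 = 8498$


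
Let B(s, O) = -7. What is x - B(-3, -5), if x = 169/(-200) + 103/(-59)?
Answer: 52029/11800 ≈ 4.4092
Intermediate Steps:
x = -30571/11800 (x = 169*(-1/200) + 103*(-1/59) = -169/200 - 103/59 = -30571/11800 ≈ -2.5908)
x - B(-3, -5) = -30571/11800 - 1*(-7) = -30571/11800 + 7 = 52029/11800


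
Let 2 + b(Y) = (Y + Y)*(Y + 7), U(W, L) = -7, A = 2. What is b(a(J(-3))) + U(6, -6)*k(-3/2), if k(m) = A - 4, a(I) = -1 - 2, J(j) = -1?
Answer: -12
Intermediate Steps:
a(I) = -3
k(m) = -2 (k(m) = 2 - 4 = -2)
b(Y) = -2 + 2*Y*(7 + Y) (b(Y) = -2 + (Y + Y)*(Y + 7) = -2 + (2*Y)*(7 + Y) = -2 + 2*Y*(7 + Y))
b(a(J(-3))) + U(6, -6)*k(-3/2) = (-2 + 2*(-3)**2 + 14*(-3)) - 7*(-2) = (-2 + 2*9 - 42) + 14 = (-2 + 18 - 42) + 14 = -26 + 14 = -12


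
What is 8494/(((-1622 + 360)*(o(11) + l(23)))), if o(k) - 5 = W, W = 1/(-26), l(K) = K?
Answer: -110422/458737 ≈ -0.24071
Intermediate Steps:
W = -1/26 ≈ -0.038462
o(k) = 129/26 (o(k) = 5 - 1/26 = 129/26)
8494/(((-1622 + 360)*(o(11) + l(23)))) = 8494/(((-1622 + 360)*(129/26 + 23))) = 8494/((-1262*727/26)) = 8494/(-458737/13) = 8494*(-13/458737) = -110422/458737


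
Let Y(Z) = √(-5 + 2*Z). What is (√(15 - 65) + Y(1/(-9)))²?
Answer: -497/9 - 10*√94/3 ≈ -87.540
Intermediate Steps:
(√(15 - 65) + Y(1/(-9)))² = (√(15 - 65) + √(-5 + 2/(-9)))² = (√(-50) + √(-5 + 2*(-⅑)))² = (5*I*√2 + √(-5 - 2/9))² = (5*I*√2 + √(-47/9))² = (5*I*√2 + I*√47/3)²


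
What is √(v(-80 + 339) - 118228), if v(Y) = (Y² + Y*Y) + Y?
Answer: √16193 ≈ 127.25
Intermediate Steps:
v(Y) = Y + 2*Y² (v(Y) = (Y² + Y²) + Y = 2*Y² + Y = Y + 2*Y²)
√(v(-80 + 339) - 118228) = √((-80 + 339)*(1 + 2*(-80 + 339)) - 118228) = √(259*(1 + 2*259) - 118228) = √(259*(1 + 518) - 118228) = √(259*519 - 118228) = √(134421 - 118228) = √16193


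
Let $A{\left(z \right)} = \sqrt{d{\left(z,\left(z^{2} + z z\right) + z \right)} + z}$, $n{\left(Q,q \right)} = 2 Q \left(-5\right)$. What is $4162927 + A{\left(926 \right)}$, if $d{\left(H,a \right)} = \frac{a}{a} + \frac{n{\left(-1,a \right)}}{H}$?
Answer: $4162927 + \frac{\sqrt{198722378}}{463} \approx 4.163 \cdot 10^{6}$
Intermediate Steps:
$n{\left(Q,q \right)} = - 10 Q$
$d{\left(H,a \right)} = 1 + \frac{10}{H}$ ($d{\left(H,a \right)} = \frac{a}{a} + \frac{\left(-10\right) \left(-1\right)}{H} = 1 + \frac{10}{H}$)
$A{\left(z \right)} = \sqrt{z + \frac{10 + z}{z}}$ ($A{\left(z \right)} = \sqrt{\frac{10 + z}{z} + z} = \sqrt{z + \frac{10 + z}{z}}$)
$4162927 + A{\left(926 \right)} = 4162927 + \sqrt{1 + 926 + \frac{10}{926}} = 4162927 + \sqrt{1 + 926 + 10 \cdot \frac{1}{926}} = 4162927 + \sqrt{1 + 926 + \frac{5}{463}} = 4162927 + \sqrt{\frac{429206}{463}} = 4162927 + \frac{\sqrt{198722378}}{463}$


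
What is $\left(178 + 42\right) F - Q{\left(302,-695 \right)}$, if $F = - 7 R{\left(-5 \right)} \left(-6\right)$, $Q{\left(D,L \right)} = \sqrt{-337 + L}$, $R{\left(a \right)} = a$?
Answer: $-46200 - 2 i \sqrt{258} \approx -46200.0 - 32.125 i$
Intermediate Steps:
$F = -210$ ($F = \left(-7\right) \left(-5\right) \left(-6\right) = 35 \left(-6\right) = -210$)
$\left(178 + 42\right) F - Q{\left(302,-695 \right)} = \left(178 + 42\right) \left(-210\right) - \sqrt{-337 - 695} = 220 \left(-210\right) - \sqrt{-1032} = -46200 - 2 i \sqrt{258}$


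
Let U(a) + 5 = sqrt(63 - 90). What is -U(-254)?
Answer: 5 - 3*I*sqrt(3) ≈ 5.0 - 5.1962*I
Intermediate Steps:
U(a) = -5 + 3*I*sqrt(3) (U(a) = -5 + sqrt(63 - 90) = -5 + sqrt(-27) = -5 + 3*I*sqrt(3))
-U(-254) = -(-5 + 3*I*sqrt(3)) = 5 - 3*I*sqrt(3)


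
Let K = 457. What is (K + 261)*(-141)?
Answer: -101238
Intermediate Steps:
(K + 261)*(-141) = (457 + 261)*(-141) = 718*(-141) = -101238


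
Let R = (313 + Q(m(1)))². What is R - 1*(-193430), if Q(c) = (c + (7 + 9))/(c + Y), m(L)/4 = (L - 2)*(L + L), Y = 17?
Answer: 23648455/81 ≈ 2.9196e+5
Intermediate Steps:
m(L) = 8*L*(-2 + L) (m(L) = 4*((L - 2)*(L + L)) = 4*((-2 + L)*(2*L)) = 4*(2*L*(-2 + L)) = 8*L*(-2 + L))
Q(c) = (16 + c)/(17 + c) (Q(c) = (c + (7 + 9))/(c + 17) = (c + 16)/(17 + c) = (16 + c)/(17 + c))
R = 7980625/81 (R = (313 + (16 + 8*1*(-2 + 1))/(17 + 8*1*(-2 + 1)))² = (313 + (16 + 8*1*(-1))/(17 + 8*1*(-1)))² = (313 + (16 - 8)/(17 - 8))² = (313 + 8/9)² = (2825/9)² = 7980625/81 ≈ 98526.)
R - 1*(-193430) = 7980625/81 - 1*(-193430) = 7980625/81 + 193430 = 23648455/81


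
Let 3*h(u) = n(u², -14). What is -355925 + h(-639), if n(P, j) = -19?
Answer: -1067794/3 ≈ -3.5593e+5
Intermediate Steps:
h(u) = -19/3 (h(u) = (⅓)*(-19) = -19/3)
-355925 + h(-639) = -355925 - 19/3 = -1067794/3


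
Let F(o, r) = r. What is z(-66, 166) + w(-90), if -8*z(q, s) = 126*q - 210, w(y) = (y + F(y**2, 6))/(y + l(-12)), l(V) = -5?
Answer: 405321/380 ≈ 1066.6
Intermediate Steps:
w(y) = (6 + y)/(-5 + y) (w(y) = (y + 6)/(y - 5) = (6 + y)/(-5 + y))
z(q, s) = 105/4 - 63*q/4 (z(q, s) = -(126*q - 210)/8 = -(-210 + 126*q)/8 = 105/4 - 63*q/4)
z(-66, 166) + w(-90) = (105/4 - 63/4*(-66)) + (6 - 90)/(-5 - 90) = (105/4 + 2079/2) - 84/(-95) = 4263/4 - 1/95*(-84) = 4263/4 + 84/95 = 405321/380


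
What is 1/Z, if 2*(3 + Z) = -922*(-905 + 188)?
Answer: 1/330534 ≈ 3.0254e-6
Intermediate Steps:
Z = 330534 (Z = -3 + (-922*(-905 + 188))/2 = -3 + (-922*(-717))/2 = -3 + (½)*661074 = -3 + 330537 = 330534)
1/Z = 1/330534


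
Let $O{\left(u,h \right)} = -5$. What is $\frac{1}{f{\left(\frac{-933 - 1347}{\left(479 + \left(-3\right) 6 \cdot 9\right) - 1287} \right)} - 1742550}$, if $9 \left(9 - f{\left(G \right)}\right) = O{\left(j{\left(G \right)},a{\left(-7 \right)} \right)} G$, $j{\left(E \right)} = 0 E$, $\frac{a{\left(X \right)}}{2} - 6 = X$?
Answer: $- \frac{291}{507079051} \approx -5.7387 \cdot 10^{-7}$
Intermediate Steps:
$a{\left(X \right)} = 12 + 2 X$
$j{\left(E \right)} = 0$
$f{\left(G \right)} = 9 + \frac{5 G}{9}$ ($f{\left(G \right)} = 9 - \frac{\left(-5\right) G}{9} = 9 + \frac{5 G}{9}$)
$\frac{1}{f{\left(\frac{-933 - 1347}{\left(479 + \left(-3\right) 6 \cdot 9\right) - 1287} \right)} - 1742550} = \frac{1}{\left(9 + \frac{5 \frac{-933 - 1347}{\left(479 + \left(-3\right) 6 \cdot 9\right) - 1287}}{9}\right) - 1742550} = \frac{1}{\left(9 + \frac{5 \left(- \frac{2280}{\left(479 - 162\right) - 1287}\right)}{9}\right) - 1742550} = \frac{1}{\left(9 + \frac{5 \left(- \frac{2280}{317 - 1287}\right)}{9}\right) - 1742550} = \frac{1}{\left(9 + \frac{5 \left(- \frac{2280}{-970}\right)}{9}\right) - 1742550} = \frac{1}{\left(9 + \frac{5 \left(\left(-2280\right) \left(- \frac{1}{970}\right)\right)}{9}\right) - 1742550} = \frac{1}{\left(9 + \frac{5}{9} \cdot \frac{228}{97}\right) - 1742550} = \frac{1}{\left(9 + \frac{380}{291}\right) - 1742550} = \frac{1}{\frac{2999}{291} - 1742550} = \frac{1}{- \frac{507079051}{291}} = - \frac{291}{507079051}$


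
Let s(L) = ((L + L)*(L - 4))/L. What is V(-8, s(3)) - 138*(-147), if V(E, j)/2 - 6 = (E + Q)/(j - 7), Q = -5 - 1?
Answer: 182710/9 ≈ 20301.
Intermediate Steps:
Q = -6
s(L) = -8 + 2*L (s(L) = ((2*L)*(-4 + L))/L = (2*L*(-4 + L))/L = -8 + 2*L)
V(E, j) = 12 + 2*(-6 + E)/(-7 + j) (V(E, j) = 12 + 2*((E - 6)/(j - 7)) = 12 + 2*((-6 + E)/(-7 + j)) = 12 + 2*(-6 + E)/(-7 + j))
V(-8, s(3)) - 138*(-147) = 2*(-48 - 8 + 6*(-8 + 2*3))/(-7 + (-8 + 2*3)) - 138*(-147) = 2*(-48 - 8 + 6*(-8 + 6))/(-7 + (-8 + 6)) + 20286 = 2*(-48 - 8 + 6*(-2))/(-7 - 2) + 20286 = 2*(-48 - 8 - 12)/(-9) + 20286 = 2*(-⅑)*(-68) + 20286 = 136/9 + 20286 = 182710/9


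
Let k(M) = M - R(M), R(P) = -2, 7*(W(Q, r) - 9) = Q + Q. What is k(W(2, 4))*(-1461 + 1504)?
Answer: 3483/7 ≈ 497.57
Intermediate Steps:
W(Q, r) = 9 + 2*Q/7 (W(Q, r) = 9 + (Q + Q)/7 = 9 + (2*Q)/7 = 9 + 2*Q/7)
k(M) = 2 + M (k(M) = M - 1*(-2) = M + 2 = 2 + M)
k(W(2, 4))*(-1461 + 1504) = (2 + (9 + (2/7)*2))*(-1461 + 1504) = (2 + (9 + 4/7))*43 = (2 + 67/7)*43 = (81/7)*43 = 3483/7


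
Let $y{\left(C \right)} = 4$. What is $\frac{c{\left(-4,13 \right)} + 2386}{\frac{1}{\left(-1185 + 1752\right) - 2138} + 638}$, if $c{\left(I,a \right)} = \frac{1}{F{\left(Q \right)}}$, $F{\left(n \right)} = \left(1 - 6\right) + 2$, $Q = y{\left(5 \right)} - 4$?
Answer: $\frac{11243647}{3006891} \approx 3.7393$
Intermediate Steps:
$Q = 0$ ($Q = 4 - 4 = 0$)
$F{\left(n \right)} = -3$ ($F{\left(n \right)} = \left(1 - 6\right) + 2 = -5 + 2 = -3$)
$c{\left(I,a \right)} = - \frac{1}{3}$ ($c{\left(I,a \right)} = \frac{1}{-3} = - \frac{1}{3}$)
$\frac{c{\left(-4,13 \right)} + 2386}{\frac{1}{\left(-1185 + 1752\right) - 2138} + 638} = \frac{- \frac{1}{3} + 2386}{\frac{1}{\left(-1185 + 1752\right) - 2138} + 638} = \frac{7157}{3 \left(\frac{1}{567 - 2138} + 638\right)} = \frac{7157}{3 \left(\frac{1}{-1571} + 638\right)} = \frac{7157}{3 \left(- \frac{1}{1571} + 638\right)} = \frac{7157}{3 \cdot \frac{1002297}{1571}} = \frac{7157}{3} \cdot \frac{1571}{1002297} = \frac{11243647}{3006891}$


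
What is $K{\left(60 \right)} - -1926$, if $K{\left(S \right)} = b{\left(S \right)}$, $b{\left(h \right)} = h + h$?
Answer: $2046$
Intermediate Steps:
$b{\left(h \right)} = 2 h$
$K{\left(S \right)} = 2 S$
$K{\left(60 \right)} - -1926 = 2 \cdot 60 - -1926 = 120 + 1926 = 2046$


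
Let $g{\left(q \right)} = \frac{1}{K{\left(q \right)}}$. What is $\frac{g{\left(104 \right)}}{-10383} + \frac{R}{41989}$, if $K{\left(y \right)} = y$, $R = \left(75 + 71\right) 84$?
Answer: $\frac{13243017659}{45341065848} \approx 0.29208$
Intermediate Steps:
$R = 12264$ ($R = 146 \cdot 84 = 12264$)
$g{\left(q \right)} = \frac{1}{q}$
$\frac{g{\left(104 \right)}}{-10383} + \frac{R}{41989} = \frac{1}{104 \left(-10383\right)} + \frac{12264}{41989} = \frac{1}{104} \left(- \frac{1}{10383}\right) + 12264 \cdot \frac{1}{41989} = - \frac{1}{1079832} + \frac{12264}{41989} = \frac{13243017659}{45341065848}$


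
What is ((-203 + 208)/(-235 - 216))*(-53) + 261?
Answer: 117976/451 ≈ 261.59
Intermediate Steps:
((-203 + 208)/(-235 - 216))*(-53) + 261 = (5/(-451))*(-53) + 261 = (5*(-1/451))*(-53) + 261 = -5/451*(-53) + 261 = 265/451 + 261 = 117976/451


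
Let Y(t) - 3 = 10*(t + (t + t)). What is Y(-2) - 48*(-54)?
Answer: 2535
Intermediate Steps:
Y(t) = 3 + 30*t (Y(t) = 3 + 10*(t + (t + t)) = 3 + 10*(t + 2*t) = 3 + 10*(3*t) = 3 + 30*t)
Y(-2) - 48*(-54) = (3 + 30*(-2)) - 48*(-54) = (3 - 60) + 2592 = -57 + 2592 = 2535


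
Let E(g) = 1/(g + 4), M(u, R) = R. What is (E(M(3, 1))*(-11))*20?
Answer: -44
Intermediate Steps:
E(g) = 1/(4 + g)
(E(M(3, 1))*(-11))*20 = (-11/(4 + 1))*20 = (-11/5)*20 = ((⅕)*(-11))*20 = -11/5*20 = -44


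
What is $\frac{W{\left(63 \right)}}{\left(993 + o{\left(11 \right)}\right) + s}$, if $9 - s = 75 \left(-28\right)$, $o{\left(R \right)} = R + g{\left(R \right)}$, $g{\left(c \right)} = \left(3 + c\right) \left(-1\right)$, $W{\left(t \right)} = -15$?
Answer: $- \frac{5}{1033} \approx -0.0048403$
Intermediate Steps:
$g{\left(c \right)} = -3 - c$
$o{\left(R \right)} = -3$ ($o{\left(R \right)} = R - \left(3 + R\right) = -3$)
$s = 2109$ ($s = 9 - 75 \left(-28\right) = 9 - -2100 = 9 + 2100 = 2109$)
$\frac{W{\left(63 \right)}}{\left(993 + o{\left(11 \right)}\right) + s} = - \frac{15}{\left(993 - 3\right) + 2109} = - \frac{15}{990 + 2109} = - \frac{15}{3099} = \left(-15\right) \frac{1}{3099} = - \frac{5}{1033}$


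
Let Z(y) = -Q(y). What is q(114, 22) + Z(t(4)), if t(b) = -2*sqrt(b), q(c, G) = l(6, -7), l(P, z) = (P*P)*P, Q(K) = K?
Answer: 220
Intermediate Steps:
l(P, z) = P**3 (l(P, z) = P**2*P = P**3)
q(c, G) = 216 (q(c, G) = 6**3 = 216)
Z(y) = -y
q(114, 22) + Z(t(4)) = 216 - (-2)*sqrt(4) = 216 - (-2)*2 = 216 - 1*(-4) = 216 + 4 = 220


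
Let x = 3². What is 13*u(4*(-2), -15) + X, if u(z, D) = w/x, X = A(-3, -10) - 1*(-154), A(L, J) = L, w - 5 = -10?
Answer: 1294/9 ≈ 143.78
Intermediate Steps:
w = -5 (w = 5 - 10 = -5)
x = 9
X = 151 (X = -3 - 1*(-154) = -3 + 154 = 151)
u(z, D) = -5/9
13*u(4*(-2), -15) + X = 13*(-5/9) + 151 = -65/9 + 151 = 1294/9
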